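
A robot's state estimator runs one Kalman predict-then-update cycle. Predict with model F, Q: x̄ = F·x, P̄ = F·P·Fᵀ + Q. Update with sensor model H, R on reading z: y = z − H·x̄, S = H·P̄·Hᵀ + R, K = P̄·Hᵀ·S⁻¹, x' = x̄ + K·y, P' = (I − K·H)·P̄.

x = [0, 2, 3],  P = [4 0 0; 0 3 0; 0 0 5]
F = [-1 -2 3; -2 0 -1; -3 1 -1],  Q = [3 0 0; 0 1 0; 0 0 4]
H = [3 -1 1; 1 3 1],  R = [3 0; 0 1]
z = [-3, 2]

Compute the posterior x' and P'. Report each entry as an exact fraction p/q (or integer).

x̄ = F·x = [5, -3, -1]
P̄ = F·P·Fᵀ + Q = [64 -7 -9; -7 22 29; -9 29 48]
y = z − H·x̄ = [-20, 7]
S = H·P̄·Hᵀ + R = [579 140; 140 425]
K = P̄·Hᵀ·S⁻¹ = [15198/45295 -6914/226475; -3654/45295 52912/226475; -4208/45295 74074/226475]
x' = x̄ + K·y = [-435823/226475, 56359/226475, 712843/226475]
P' = (I − K·H)·P̄ = [291376/226475 86967/226475 -559191/226475; 86967/226475 70414/226475 -245297/226475; -559191/226475 -245297/226475 1369156/226475]

x' = [-435823/226475, 56359/226475, 712843/226475]
P' = [291376/226475 86967/226475 -559191/226475; 86967/226475 70414/226475 -245297/226475; -559191/226475 -245297/226475 1369156/226475]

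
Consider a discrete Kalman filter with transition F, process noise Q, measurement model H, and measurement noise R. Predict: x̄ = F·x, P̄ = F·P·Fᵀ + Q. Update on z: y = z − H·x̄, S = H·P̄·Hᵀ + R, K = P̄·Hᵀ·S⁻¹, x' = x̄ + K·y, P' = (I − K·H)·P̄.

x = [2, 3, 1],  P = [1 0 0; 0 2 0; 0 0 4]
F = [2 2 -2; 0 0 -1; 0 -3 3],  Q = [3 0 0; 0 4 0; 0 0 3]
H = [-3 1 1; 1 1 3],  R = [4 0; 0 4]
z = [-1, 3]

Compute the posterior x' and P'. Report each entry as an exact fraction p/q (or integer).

x̄ = F·x = [8, -1, -6]
P̄ = F·P·Fᵀ + Q = [31 8 -36; 8 8 -12; -36 -12 57]
y = z − H·x̄ = [30, 14]
S = H·P̄·Hᵀ + R = [492 310; 310 284]
K = P̄·Hᵀ·S⁻¹ = [-499/1678 137/1678; -438/10907 -290/10907; 2661/21814 6543/21814]
x' = x̄ + K·y = [186/839, -28107/10907, 20274/10907]
P' = (I − K·H)·P̄ = [546/839 1096/839 -456/839; 1096/839 69192/10907 -28200/10907; -456/839 -28200/10907 15738/10907]

x' = [186/839, -28107/10907, 20274/10907]
P' = [546/839 1096/839 -456/839; 1096/839 69192/10907 -28200/10907; -456/839 -28200/10907 15738/10907]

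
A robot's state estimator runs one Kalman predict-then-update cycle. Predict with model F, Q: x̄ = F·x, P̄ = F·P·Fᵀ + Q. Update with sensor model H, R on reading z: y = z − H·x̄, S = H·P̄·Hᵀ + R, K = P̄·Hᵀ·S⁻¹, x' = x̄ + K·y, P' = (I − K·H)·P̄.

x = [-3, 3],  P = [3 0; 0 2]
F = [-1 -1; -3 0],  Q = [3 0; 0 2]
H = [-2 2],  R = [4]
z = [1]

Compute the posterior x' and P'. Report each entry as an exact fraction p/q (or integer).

x' = [-17/40, 1/2]
P' = [159/20 8; 8 9]

x̄ = F·x = [0, 9]
P̄ = F·P·Fᵀ + Q = [8 9; 9 29]
y = z − H·x̄ = [-17]
S = H·P̄·Hᵀ + R = [80]
K = P̄·Hᵀ·S⁻¹ = [1/40; 1/2]
x' = x̄ + K·y = [-17/40, 1/2]
P' = (I − K·H)·P̄ = [159/20 8; 8 9]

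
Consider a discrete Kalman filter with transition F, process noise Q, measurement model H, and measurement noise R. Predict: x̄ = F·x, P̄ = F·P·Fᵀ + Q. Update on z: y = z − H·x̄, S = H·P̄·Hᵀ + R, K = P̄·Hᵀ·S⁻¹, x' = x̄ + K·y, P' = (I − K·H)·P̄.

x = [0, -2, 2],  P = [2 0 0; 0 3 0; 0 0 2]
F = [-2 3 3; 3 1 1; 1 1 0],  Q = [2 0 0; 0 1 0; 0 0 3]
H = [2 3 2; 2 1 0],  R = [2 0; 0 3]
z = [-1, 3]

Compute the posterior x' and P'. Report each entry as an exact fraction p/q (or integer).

x̄ = F·x = [0, 0, -2]
P̄ = F·P·Fᵀ + Q = [55 3 5; 3 24 9; 5 9 8]
y = z − H·x̄ = [3, 3]
S = H·P̄·Hᵀ + R = [654 354; 354 259]
K = P̄·Hᵀ·S⁻¹ = [-169/1130 362/565; 2374/7345 -2394/7345; 7001/44070 -1056/7345]
x' = x̄ + K·y = [333/226, -12/1469, -5743/2938]
P' = (I − K·H)·P̄ = [2139/1130 -1053/565 851/1130; -1053/565 20196/7345 -14231/7345; 851/1130 -14231/7345 101891/44070]

x' = [333/226, -12/1469, -5743/2938]
P' = [2139/1130 -1053/565 851/1130; -1053/565 20196/7345 -14231/7345; 851/1130 -14231/7345 101891/44070]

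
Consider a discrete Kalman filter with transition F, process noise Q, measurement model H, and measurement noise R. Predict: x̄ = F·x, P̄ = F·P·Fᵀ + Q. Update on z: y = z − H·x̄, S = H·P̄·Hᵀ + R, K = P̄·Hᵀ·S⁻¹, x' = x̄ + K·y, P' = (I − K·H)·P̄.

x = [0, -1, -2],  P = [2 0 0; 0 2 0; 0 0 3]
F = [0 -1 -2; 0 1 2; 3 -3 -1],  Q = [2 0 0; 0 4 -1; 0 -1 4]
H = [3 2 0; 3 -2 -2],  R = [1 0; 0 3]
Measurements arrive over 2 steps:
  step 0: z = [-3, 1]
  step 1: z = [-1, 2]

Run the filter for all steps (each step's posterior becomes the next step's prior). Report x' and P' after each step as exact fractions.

step 0: x̄ = F·x = [5, -5, 5]
step 0: P̄ = F·P·Fᵀ + Q = [16 -14 12; -14 18 -13; 12 -13 43]
step 0: y = z − H·x̄ = [-8, -14]
step 0: S = H·P̄·Hᵀ + R = [49 52; 52 311]
step 0: K = P̄·Hᵀ·S⁻¹ = [3516/12535 1508/12535; 838/12535 -2236/12535; 4358/12535 -1696/12535]
step 0: x' = x̄ + K·y = [2687/2507, -7615/2507, 10311/2507]
step 0: P' = (I − K·H)·P̄ = [51824/12535 -75978/12535 151452/12535; -75978/12535 114386/12535 -224999/12535; 151452/12535 -224999/12535 454721/12535]
step 1: x̄ = F·x = [-13007/2507, 13007/2507, 20595/2507]
step 1: P̄ = F·P·Fᵀ + Q = [1058344/12535 -1033274/12535 -1003171/12535; -1033274/12535 1083414/12535 990636/12535; -1003171/12535 990636/12535 1109649/12535]
step 1: y = z − H·x̄ = [10500/2507, 111239/2507]
step 1: S = H·P̄·Hᵀ + R = [1471999/12535 7247922/12535; 7247922/12535 50697381/12535]
step 1: K = P̄·Hᵀ·S⁻¹ = [97456784/587531467 70063246/587531467; 139130994/587531467 -103886882/587531467; 3430221/587531467 -84047983/587531467]
step 1: x' = x̄ + K·y = [468703575/587531467, -978610147/587531467, 1111613204/587531467]
step 1: P' = (I − K·H)·P̄ = [476120868/587531467 -665452910/587531467 1274539343/587531467; -665452910/587531467 1067744862/587531467 -1910093904/587531467; 1274539343/587531467 -1910093904/587531467 3947974893/587531467]

step 0: x' = [2687/2507, -7615/2507, 10311/2507], P' = [51824/12535 -75978/12535 151452/12535; -75978/12535 114386/12535 -224999/12535; 151452/12535 -224999/12535 454721/12535]
step 1: x' = [468703575/587531467, -978610147/587531467, 1111613204/587531467], P' = [476120868/587531467 -665452910/587531467 1274539343/587531467; -665452910/587531467 1067744862/587531467 -1910093904/587531467; 1274539343/587531467 -1910093904/587531467 3947974893/587531467]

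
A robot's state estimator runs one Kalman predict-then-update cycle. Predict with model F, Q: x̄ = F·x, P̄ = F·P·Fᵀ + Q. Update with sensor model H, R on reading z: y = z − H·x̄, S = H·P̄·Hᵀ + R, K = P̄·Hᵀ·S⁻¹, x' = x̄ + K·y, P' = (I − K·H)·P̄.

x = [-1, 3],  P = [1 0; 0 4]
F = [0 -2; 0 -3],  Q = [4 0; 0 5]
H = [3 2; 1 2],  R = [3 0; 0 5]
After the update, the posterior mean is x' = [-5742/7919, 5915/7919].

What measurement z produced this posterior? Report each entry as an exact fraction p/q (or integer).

z = [-1, 2]

x̄ = F·x = [-6, -9]
P̄ = F·P·Fᵀ + Q = [20 24; 24 41]
S = H·P̄·Hᵀ + R = [635 416; 416 285]
K = P̄·Hᵀ·S⁻¹ = [2492/7919 -1748/7919; -206/7919 3246/7919]
x' − x̄ = [41772/7919, 77186/7919] = K·y
y = (KᵀK)⁻¹·Kᵀ·(x' − x̄) = [35, 26]
z = y + H·x̄ = [35, 26] + [-36, -24] = [-1, 2]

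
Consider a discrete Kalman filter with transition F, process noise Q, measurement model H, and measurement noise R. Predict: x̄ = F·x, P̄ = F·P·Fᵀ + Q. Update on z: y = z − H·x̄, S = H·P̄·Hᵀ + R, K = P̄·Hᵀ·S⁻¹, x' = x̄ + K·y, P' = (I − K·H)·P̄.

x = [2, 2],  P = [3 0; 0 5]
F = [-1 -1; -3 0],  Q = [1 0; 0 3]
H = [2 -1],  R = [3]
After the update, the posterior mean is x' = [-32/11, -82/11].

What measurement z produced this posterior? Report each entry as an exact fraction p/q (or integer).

x̄ = F·x = [-4, -6]
P̄ = F·P·Fᵀ + Q = [9 9; 9 30]
S = H·P̄·Hᵀ + R = [33]
K = P̄·Hᵀ·S⁻¹ = [3/11; -4/11]
x' − x̄ = [12/11, -16/11] = K·y
y = (KᵀK)⁻¹·Kᵀ·(x' − x̄) = [4]
z = y + H·x̄ = [4] + [-2] = [2]

z = [2]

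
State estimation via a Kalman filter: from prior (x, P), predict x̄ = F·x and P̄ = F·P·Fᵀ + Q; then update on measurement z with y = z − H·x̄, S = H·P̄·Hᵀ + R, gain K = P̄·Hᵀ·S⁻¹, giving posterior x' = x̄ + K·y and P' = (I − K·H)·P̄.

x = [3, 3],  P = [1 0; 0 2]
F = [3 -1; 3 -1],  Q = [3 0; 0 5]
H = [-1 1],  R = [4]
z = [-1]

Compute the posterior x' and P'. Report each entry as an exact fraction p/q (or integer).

x' = [25/4, 67/12]
P' = [53/4 49/4; 49/4 167/12]

x̄ = F·x = [6, 6]
P̄ = F·P·Fᵀ + Q = [14 11; 11 16]
y = z − H·x̄ = [-1]
S = H·P̄·Hᵀ + R = [12]
K = P̄·Hᵀ·S⁻¹ = [-1/4; 5/12]
x' = x̄ + K·y = [25/4, 67/12]
P' = (I − K·H)·P̄ = [53/4 49/4; 49/4 167/12]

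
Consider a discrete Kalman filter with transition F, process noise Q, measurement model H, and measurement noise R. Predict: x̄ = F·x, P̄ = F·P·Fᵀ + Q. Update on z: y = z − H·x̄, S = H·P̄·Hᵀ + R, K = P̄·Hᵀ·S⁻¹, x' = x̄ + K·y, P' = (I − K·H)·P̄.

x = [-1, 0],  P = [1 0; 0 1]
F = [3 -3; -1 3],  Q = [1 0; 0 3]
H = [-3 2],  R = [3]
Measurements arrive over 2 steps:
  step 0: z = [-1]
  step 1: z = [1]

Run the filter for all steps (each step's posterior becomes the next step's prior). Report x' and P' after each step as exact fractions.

step 0: x̄ = F·x = [-3, 1]
step 0: P̄ = F·P·Fᵀ + Q = [19 -12; -12 13]
step 0: y = z − H·x̄ = [-12]
step 0: S = H·P̄·Hᵀ + R = [370]
step 0: K = P̄·Hᵀ·S⁻¹ = [-81/370; 31/185]
step 0: x' = x̄ + K·y = [-69/185, -187/185]
step 0: P' = (I − K·H)·P̄ = [469/370 291/185; 291/185 483/185]
step 1: x̄ = F·x = [354/185, -492/185]
step 1: P̄ = F·P·Fᵀ + Q = [2809/370 -3117/370; -3117/370 6781/370]
step 1: y = z − H·x̄ = [2231/185]
step 1: S = H·P̄·Hᵀ + R = [90919/370]
step 1: K = P̄·Hᵀ·S⁻¹ = [-14661/90919; 22913/90919]
step 1: x' = x̄ + K·y = [-123/3953, 1501/3953]
step 1: P' = (I − K·H)·P̄ = [109315/90919 141981/90919; 141981/90919 247341/90919]

step 0: x' = [-69/185, -187/185], P' = [469/370 291/185; 291/185 483/185]
step 1: x' = [-123/3953, 1501/3953], P' = [109315/90919 141981/90919; 141981/90919 247341/90919]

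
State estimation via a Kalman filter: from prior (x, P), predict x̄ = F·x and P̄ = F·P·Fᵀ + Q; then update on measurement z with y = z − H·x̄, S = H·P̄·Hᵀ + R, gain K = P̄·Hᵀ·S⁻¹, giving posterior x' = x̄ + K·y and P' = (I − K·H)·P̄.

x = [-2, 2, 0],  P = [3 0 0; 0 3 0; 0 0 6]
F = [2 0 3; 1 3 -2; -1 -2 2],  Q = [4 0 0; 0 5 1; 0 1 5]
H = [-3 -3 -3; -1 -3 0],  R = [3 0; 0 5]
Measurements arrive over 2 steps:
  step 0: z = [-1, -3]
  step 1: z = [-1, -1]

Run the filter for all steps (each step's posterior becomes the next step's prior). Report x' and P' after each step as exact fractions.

step 0: x' = [-54878/35727, 18276/11909, 3862/11909], P' = [928070/107181 -108880/35727 -190370/35727; -108880/35727 19275/11909 15900/11909; -190370/35727 15900/11909 49260/11909]
step 1: x' = [-2590537740/1759753439, 1498407178/1759753439, 1654471595/1759753439], P' = [11891465032/1759753439 -4119217624/1759753439 -7506519170/1759753439; -4119217624/1759753439 2383135673/1759753439 1647491850/1759753439; -7506519170/1759753439 1647491850/1759753439 6259460543/1759753439]

step 0: x̄ = F·x = [-4, 4, -2]
step 0: P̄ = F·P·Fᵀ + Q = [70 -30 30; -30 59 -44; 30 -44 44]
step 0: y = z − H·x̄ = [-7, 5]
step 0: S = H·P̄·Hᵀ + R = [768 75; 75 426]
step 0: K = P̄·Hᵀ·S⁻¹ = [-30320/107181 10370/107181; 3355/35727 -12919/35727; -5110/35727 9454/35727]
step 0: x' = x̄ + K·y = [-54878/35727, 18276/11909, 3862/11909]
step 0: P' = (I − K·H)·P̄ = [928070/107181 -108880/35727 -190370/35727; -108880/35727 19275/11909 15900/11909; -190370/35727 15900/11909 49260/11909]
step 1: x̄ = F·x = [-74998/35727, 86434/35727, -31606/35727]
step 1: P̄ = F·P·Fᵀ + Q = [1277744/107181 -904730/107181 680750/107181; -904730/107181 3406010/107181 -2855339/107181; 680750/107181 -2855339/107181 3764315/107181]
step 1: y = z − H·x̄ = [-32079/11909, 148577/35727]
step 1: S = H·P̄·Hᵀ + R = [2325158/11909 -8413/35727; -8413/35727 27039359/107181]
step 1: K = P̄·Hᵀ·S⁻¹ = [-265728238/1759753439 93237568/1759753439; 88590101/1759753439 -606037879/1759753439; -400433223/1759753439 512808724/1759753439]
step 1: x' = x̄ + K·y = [-2590537740/1759753439, 1498407178/1759753439, 1654471595/1759753439]
step 1: P' = (I − K·H)·P̄ = [11891465032/1759753439 -4119217624/1759753439 -7506519170/1759753439; -4119217624/1759753439 2383135673/1759753439 1647491850/1759753439; -7506519170/1759753439 1647491850/1759753439 6259460543/1759753439]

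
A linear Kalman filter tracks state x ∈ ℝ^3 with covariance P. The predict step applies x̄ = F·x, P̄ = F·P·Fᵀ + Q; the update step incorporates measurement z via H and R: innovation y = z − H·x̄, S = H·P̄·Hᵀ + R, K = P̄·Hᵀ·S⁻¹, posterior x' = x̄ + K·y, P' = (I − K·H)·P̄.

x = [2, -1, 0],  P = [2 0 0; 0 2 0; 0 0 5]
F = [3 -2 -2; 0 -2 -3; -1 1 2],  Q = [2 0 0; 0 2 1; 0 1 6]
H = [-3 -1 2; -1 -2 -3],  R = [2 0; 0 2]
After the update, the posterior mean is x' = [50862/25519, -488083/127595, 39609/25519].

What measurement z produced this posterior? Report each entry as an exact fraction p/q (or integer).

x̄ = F·x = [8, 2, -3]
P̄ = F·P·Fᵀ + Q = [48 38 -30; 38 55 -33; -30 -33 30]
S = H·P̄·Hᵀ + R = [1329 163; 163 116]
K = P̄·Hᵀ·S⁻¹ = [-4506/25519 -1148/25519; -19273/127595 -26816/127595; 4050/25519 -4371/25519]
x' − x̄ = [-153290/25519, -743273/127595, 116166/25519] = K·y
y = (KᵀK)⁻¹·Kᵀ·(x' − x̄) = [33, 4]
z = y + H·x̄ = [33, 4] + [-32, -3] = [1, 1]

z = [1, 1]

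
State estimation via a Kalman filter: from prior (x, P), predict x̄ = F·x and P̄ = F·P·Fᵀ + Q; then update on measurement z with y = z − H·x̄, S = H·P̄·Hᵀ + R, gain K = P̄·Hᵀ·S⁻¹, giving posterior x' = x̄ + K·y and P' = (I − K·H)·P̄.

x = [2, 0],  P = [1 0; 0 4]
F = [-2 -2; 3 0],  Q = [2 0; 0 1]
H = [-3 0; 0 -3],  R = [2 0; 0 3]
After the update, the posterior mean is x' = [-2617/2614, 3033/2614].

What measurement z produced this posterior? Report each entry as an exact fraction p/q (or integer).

x̄ = F·x = [-4, 6]
P̄ = F·P·Fᵀ + Q = [22 -6; -6 10]
S = H·P̄·Hᵀ + R = [200 -54; -54 93]
K = P̄·Hᵀ·S⁻¹ = [-861/2614 3/1307; 9/2614 -419/1307]
x' − x̄ = [7839/2614, -12651/2614] = K·y
y = (KᵀK)⁻¹·Kᵀ·(x' − x̄) = [-9, 15]
z = y + H·x̄ = [-9, 15] + [12, -18] = [3, -3]

z = [3, -3]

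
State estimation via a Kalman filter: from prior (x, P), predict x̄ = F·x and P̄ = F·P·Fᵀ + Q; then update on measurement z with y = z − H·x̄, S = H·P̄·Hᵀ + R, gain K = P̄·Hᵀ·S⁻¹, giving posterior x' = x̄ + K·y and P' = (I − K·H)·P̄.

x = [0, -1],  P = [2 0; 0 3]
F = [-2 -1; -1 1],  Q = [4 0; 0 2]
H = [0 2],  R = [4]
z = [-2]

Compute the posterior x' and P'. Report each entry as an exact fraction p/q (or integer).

x' = [1, -1]
P' = [119/8 1/8; 1/8 7/8]

x̄ = F·x = [1, -1]
P̄ = F·P·Fᵀ + Q = [15 1; 1 7]
y = z − H·x̄ = [0]
S = H·P̄·Hᵀ + R = [32]
K = P̄·Hᵀ·S⁻¹ = [1/16; 7/16]
x' = x̄ + K·y = [1, -1]
P' = (I − K·H)·P̄ = [119/8 1/8; 1/8 7/8]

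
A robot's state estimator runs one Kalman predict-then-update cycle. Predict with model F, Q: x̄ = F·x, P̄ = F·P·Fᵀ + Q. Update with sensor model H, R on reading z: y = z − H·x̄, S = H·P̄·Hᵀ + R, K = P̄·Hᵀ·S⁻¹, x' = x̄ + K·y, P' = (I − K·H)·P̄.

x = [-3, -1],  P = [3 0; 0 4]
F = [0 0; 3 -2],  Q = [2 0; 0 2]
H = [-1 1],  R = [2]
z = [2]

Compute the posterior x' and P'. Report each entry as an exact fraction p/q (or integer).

x̄ = F·x = [0, -7]
P̄ = F·P·Fᵀ + Q = [2 0; 0 45]
y = z − H·x̄ = [9]
S = H·P̄·Hᵀ + R = [49]
K = P̄·Hᵀ·S⁻¹ = [-2/49; 45/49]
x' = x̄ + K·y = [-18/49, 62/49]
P' = (I − K·H)·P̄ = [94/49 90/49; 90/49 180/49]

x' = [-18/49, 62/49]
P' = [94/49 90/49; 90/49 180/49]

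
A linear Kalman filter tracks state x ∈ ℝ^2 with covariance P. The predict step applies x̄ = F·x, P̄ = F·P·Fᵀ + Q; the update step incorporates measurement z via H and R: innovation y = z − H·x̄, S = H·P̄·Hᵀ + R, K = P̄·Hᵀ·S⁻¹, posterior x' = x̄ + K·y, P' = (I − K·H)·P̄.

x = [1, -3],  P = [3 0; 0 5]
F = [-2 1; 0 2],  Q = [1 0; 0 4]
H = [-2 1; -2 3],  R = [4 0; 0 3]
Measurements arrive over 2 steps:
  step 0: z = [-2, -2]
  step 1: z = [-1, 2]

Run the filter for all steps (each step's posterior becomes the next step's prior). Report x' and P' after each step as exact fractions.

step 0: x̄ = F·x = [-5, -6]
step 0: P̄ = F·P·Fᵀ + Q = [18 10; 10 24]
step 0: y = z − H·x̄ = [-6, 6]
step 0: S = H·P̄·Hᵀ + R = [60 64; 64 171]
step 0: K = P̄·Hᵀ·S⁻¹ = [-2031/3082 326/1541; -661/1541 716/1541]
step 0: x' = x̄ + K·y = [344/1541, -984/1541]
step 0: P' = (I − K·H)·P̄ = [3291/1541 2520/1541; 2520/1541 2396/1541]
step 1: x̄ = F·x = [-1672/1541, -1968/1541]
step 1: P̄ = F·P·Fᵀ + Q = [7021/1541 -5288/1541; -5288/1541 15748/1541]
step 1: y = z − H·x̄ = [-2917/1541, 5642/1541]
step 1: S = H·P̄·Hᵀ + R = [71148/1541 117632/1541; 117632/1541 237895/1541]
step 1: K = P̄·Hᵀ·S⁻¹ = [-350619/1002098 23698/501049; -87465/501049 165028/501049]
step 1: x' = x̄ + K·y = [-250061/1002098, 129889/501049]
step 1: P' = (I − K·H)·P̄ = [543702/501049 386166/501049; 386166/501049 422472/501049]

step 0: x' = [344/1541, -984/1541], P' = [3291/1541 2520/1541; 2520/1541 2396/1541]
step 1: x' = [-250061/1002098, 129889/501049], P' = [543702/501049 386166/501049; 386166/501049 422472/501049]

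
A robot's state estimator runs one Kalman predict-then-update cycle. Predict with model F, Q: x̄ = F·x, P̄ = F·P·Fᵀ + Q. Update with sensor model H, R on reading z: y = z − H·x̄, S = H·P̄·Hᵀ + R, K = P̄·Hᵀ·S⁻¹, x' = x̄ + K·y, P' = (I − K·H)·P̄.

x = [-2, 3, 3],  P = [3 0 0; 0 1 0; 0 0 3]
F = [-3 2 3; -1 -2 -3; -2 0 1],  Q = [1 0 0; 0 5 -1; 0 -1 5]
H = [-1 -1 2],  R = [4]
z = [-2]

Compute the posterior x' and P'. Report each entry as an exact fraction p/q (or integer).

x̄ = F·x = [21, -13, 7]
P̄ = F·P·Fᵀ + Q = [59 -22 27; -22 39 -4; 27 -4 20]
y = z − H·x̄ = [-8]
S = H·P̄·Hᵀ + R = [46]
K = P̄·Hᵀ·S⁻¹ = [17/46; -25/46; 17/46]
x' = x̄ + K·y = [415/23, -199/23, 93/23]
P' = (I − K·H)·P̄ = [2425/46 -587/46 953/46; -587/46 1169/46 241/46; 953/46 241/46 631/46]

x' = [415/23, -199/23, 93/23]
P' = [2425/46 -587/46 953/46; -587/46 1169/46 241/46; 953/46 241/46 631/46]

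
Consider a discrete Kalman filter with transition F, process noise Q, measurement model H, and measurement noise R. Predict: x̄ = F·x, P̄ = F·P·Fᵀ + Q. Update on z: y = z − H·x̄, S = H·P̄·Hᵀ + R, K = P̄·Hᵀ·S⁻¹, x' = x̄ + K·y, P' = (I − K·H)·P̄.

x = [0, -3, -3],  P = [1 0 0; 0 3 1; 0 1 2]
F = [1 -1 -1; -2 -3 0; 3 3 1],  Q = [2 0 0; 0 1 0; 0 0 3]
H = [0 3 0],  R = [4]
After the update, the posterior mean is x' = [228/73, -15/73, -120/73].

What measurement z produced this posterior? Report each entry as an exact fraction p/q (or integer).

x̄ = F·x = [6, 9, -12]
P̄ = F·P·Fᵀ + Q = [10 10 -12; 10 32 -36; -12 -36 47]
S = H·P̄·Hᵀ + R = [292]
K = P̄·Hᵀ·S⁻¹ = [15/146; 24/73; -27/73]
x' − x̄ = [-210/73, -672/73, 756/73] = K·y
y = (KᵀK)⁻¹·Kᵀ·(x' − x̄) = [-28]
z = y + H·x̄ = [-28] + [27] = [-1]

z = [-1]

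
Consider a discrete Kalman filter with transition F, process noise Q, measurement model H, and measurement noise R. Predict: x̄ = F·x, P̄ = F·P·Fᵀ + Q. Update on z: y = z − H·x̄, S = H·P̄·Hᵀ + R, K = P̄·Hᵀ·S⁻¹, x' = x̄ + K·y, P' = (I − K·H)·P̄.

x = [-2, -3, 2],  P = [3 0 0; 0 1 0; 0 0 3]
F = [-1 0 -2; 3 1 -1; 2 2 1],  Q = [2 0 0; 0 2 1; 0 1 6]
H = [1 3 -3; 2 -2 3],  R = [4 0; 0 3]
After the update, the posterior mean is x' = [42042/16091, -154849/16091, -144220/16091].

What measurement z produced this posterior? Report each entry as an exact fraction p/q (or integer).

z = [1, -2]

x̄ = F·x = [-2, -11, -8]
P̄ = F·P·Fᵀ + Q = [17 -3 -12; -3 33 18; -12 18 25]
S = H·P̄·Hᵀ + R = [273 -95; -95 92]
K = P̄·Hᵀ·S⁻¹ = [4428/16091 5272/16091; 2154/16091 -924/16091; -1611/16091 960/16091]
x' − x̄ = [74224/16091, 22152/16091, -15492/16091] = K·y
y = (KᵀK)⁻¹·Kᵀ·(x' − x̄) = [12, 4]
z = y + H·x̄ = [12, 4] + [-11, -6] = [1, -2]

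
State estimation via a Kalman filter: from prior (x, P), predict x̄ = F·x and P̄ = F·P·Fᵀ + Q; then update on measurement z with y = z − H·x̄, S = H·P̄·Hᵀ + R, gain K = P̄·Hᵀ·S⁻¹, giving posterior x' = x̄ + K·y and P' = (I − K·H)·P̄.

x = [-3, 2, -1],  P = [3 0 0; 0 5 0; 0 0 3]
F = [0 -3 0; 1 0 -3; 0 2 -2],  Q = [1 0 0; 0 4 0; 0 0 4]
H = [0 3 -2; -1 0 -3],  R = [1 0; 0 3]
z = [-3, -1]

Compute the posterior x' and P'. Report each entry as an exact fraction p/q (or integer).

x' = [-47618/45319, -23508/45319, 33618/45319]
P' = [903234/45319 -203904/45319 -311778/45319; -203904/45319 57646/45319 80262/45319; -311778/45319 80262/45319 122364/45319]

x̄ = F·x = [-6, 0, 6]
P̄ = F·P·Fᵀ + Q = [46 0 -30; 0 34 18; -30 18 36]
y = z − H·x̄ = [9, 11]
S = H·P̄·Hᵀ + R = [235 -6; -6 193]
K = P̄·Hᵀ·S⁻¹ = [11844/45319 10700/45319; 12414/45319 -12294/45319; -3942/45319 -18438/45319]
x' = x̄ + K·y = [-47618/45319, -23508/45319, 33618/45319]
P' = (I − K·H)·P̄ = [903234/45319 -203904/45319 -311778/45319; -203904/45319 57646/45319 80262/45319; -311778/45319 80262/45319 122364/45319]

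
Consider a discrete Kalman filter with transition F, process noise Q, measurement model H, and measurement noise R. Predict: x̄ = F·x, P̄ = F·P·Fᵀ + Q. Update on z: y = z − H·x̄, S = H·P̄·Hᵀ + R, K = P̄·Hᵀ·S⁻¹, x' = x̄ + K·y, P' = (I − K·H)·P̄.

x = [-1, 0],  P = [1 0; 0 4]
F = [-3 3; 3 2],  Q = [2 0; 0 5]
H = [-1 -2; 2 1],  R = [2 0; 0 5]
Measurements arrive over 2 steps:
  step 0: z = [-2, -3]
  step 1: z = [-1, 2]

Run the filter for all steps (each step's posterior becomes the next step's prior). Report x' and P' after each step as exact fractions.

step 0: x̄ = F·x = [3, -3]
step 0: P̄ = F·P·Fᵀ + Q = [47 15; 15 30]
step 0: y = z − H·x̄ = [-5, -6]
step 0: S = H·P̄·Hᵀ + R = [229 -229; -229 283]
step 0: K = P̄·Hᵀ·S⁻¹ = [1585/6183 16/27; -2495/4122 -5/18]
step 0: x' = x̄ + K·y = [-11360/6183, 6979/4122]
step 0: P' = (I − K·H)·P̄ = [13270/6183 -2740/2061; -2740/2061 1745/1374]
step 1: x̄ = F·x = [43657/4122, -4381/2061]
step 1: P̄ = F·P·Fᵀ + Q = [77873/1374 -10775/687; -10775/687 9235/687]
step 1: y = z − H·x̄ = [7337/1374, -3906/229]
step 1: S = H·P̄·Hᵀ + R = [22767/458 -14156/229; -14156/229 41772/229]
step 1: K = P̄·Hᵀ·S⁻¹ = [162715/600697 753547/1201394; -360820/600697 -725235/2402788]
step 1: x' = x̄ + K·y = [7240082/5406273, -1999391/10812546]
step 1: P' = (I − K·H)·P̄ = [4093165/1802091 -5069455/3604182; -5069455/3604182 9399295/7208364]

step 0: x' = [-11360/6183, 6979/4122], P' = [13270/6183 -2740/2061; -2740/2061 1745/1374]
step 1: x' = [7240082/5406273, -1999391/10812546], P' = [4093165/1802091 -5069455/3604182; -5069455/3604182 9399295/7208364]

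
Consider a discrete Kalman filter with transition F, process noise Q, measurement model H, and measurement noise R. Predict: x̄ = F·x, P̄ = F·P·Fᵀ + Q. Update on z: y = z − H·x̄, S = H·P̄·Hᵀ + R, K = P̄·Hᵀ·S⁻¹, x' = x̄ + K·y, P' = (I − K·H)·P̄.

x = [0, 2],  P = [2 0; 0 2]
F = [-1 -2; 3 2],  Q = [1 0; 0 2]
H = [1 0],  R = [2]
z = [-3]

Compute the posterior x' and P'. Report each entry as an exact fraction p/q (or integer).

x̄ = F·x = [-4, 4]
P̄ = F·P·Fᵀ + Q = [11 -14; -14 28]
y = z − H·x̄ = [1]
S = H·P̄·Hᵀ + R = [13]
K = P̄·Hᵀ·S⁻¹ = [11/13; -14/13]
x' = x̄ + K·y = [-41/13, 38/13]
P' = (I − K·H)·P̄ = [22/13 -28/13; -28/13 168/13]

x' = [-41/13, 38/13]
P' = [22/13 -28/13; -28/13 168/13]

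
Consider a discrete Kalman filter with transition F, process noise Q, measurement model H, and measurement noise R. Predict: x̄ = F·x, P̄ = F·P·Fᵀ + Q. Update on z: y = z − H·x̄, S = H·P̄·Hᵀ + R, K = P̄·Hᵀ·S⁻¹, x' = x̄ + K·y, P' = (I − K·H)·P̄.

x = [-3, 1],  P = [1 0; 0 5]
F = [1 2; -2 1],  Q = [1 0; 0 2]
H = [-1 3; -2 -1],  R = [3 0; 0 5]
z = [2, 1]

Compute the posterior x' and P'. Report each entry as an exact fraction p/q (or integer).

x̄ = F·x = [-1, 7]
P̄ = F·P·Fᵀ + Q = [22 8; 8 11]
y = z − H·x̄ = [-20, 6]
S = H·P̄·Hᵀ + R = [76 -29; -29 136]
K = P̄·Hᵀ·S⁻¹ = [-412/3165 -1298/3165; 2617/9495 -1327/9495]
x' = x̄ + K·y = [-2713/3165, 6163/9495]
P' = (I − K·H)·P̄ = [986/1055 574/3165; 574/3165 3191/9495]

x' = [-2713/3165, 6163/9495]
P' = [986/1055 574/3165; 574/3165 3191/9495]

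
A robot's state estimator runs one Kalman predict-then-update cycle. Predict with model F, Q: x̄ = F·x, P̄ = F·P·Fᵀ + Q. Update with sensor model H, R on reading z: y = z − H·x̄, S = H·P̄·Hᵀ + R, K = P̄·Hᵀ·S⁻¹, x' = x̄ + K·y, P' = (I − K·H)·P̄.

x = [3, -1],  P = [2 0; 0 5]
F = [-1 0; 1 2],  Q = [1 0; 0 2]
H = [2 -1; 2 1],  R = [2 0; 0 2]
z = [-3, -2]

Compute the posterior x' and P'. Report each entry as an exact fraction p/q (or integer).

x' = [-143/103, 49/103]
P' = [71/309 -2/309; -2/309 296/309]

x̄ = F·x = [-3, 1]
P̄ = F·P·Fᵀ + Q = [3 -2; -2 24]
y = z − H·x̄ = [4, 3]
S = H·P̄·Hᵀ + R = [46 -12; -12 30]
K = P̄·Hᵀ·S⁻¹ = [24/103 70/309; -50/103 146/309]
x' = x̄ + K·y = [-143/103, 49/103]
P' = (I − K·H)·P̄ = [71/309 -2/309; -2/309 296/309]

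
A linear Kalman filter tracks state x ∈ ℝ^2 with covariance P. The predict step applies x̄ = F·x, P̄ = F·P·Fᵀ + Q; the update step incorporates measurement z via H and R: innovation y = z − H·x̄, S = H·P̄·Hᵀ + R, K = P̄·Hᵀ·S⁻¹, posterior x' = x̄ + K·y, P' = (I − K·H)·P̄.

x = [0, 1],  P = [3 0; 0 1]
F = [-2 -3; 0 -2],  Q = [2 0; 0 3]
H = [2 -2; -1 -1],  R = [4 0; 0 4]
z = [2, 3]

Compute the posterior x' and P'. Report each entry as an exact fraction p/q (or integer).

x̄ = F·x = [-3, -2]
P̄ = F·P·Fᵀ + Q = [23 6; 6 7]
y = z − H·x̄ = [4, -2]
S = H·P̄·Hᵀ + R = [76 -32; -32 46]
K = P̄·Hᵀ·S⁻¹ = [53/206 -93/206; -127/618 -263/618]
x' = x̄ + K·y = [-110/103, -203/103]
P' = (I − K·H)·P̄ = [239/206 133/206; 133/206 653/618]

x' = [-110/103, -203/103]
P' = [239/206 133/206; 133/206 653/618]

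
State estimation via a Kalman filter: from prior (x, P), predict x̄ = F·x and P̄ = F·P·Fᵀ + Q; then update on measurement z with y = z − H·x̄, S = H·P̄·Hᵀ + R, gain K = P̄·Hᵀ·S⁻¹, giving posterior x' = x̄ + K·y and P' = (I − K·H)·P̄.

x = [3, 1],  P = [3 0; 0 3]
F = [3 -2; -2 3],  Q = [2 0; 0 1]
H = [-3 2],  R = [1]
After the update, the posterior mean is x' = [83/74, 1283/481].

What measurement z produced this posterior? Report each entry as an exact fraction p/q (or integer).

z = [2]

x̄ = F·x = [7, -3]
P̄ = F·P·Fᵀ + Q = [41 -36; -36 40]
S = H·P̄·Hᵀ + R = [962]
K = P̄·Hᵀ·S⁻¹ = [-15/74; 94/481]
x' − x̄ = [-435/74, 2726/481] = K·y
y = (KᵀK)⁻¹·Kᵀ·(x' − x̄) = [29]
z = y + H·x̄ = [29] + [-27] = [2]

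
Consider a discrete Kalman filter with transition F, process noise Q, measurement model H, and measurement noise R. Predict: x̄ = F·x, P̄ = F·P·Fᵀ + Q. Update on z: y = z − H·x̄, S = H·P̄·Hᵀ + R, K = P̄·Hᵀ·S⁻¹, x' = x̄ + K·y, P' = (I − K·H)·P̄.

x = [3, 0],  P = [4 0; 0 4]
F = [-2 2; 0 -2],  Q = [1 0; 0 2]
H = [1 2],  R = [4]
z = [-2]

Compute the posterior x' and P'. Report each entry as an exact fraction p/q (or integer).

x̄ = F·x = [-6, 0]
P̄ = F·P·Fᵀ + Q = [33 -16; -16 18]
y = z − H·x̄ = [4]
S = H·P̄·Hᵀ + R = [45]
K = P̄·Hᵀ·S⁻¹ = [1/45; 4/9]
x' = x̄ + K·y = [-266/45, 16/9]
P' = (I − K·H)·P̄ = [1484/45 -148/9; -148/9 82/9]

x' = [-266/45, 16/9]
P' = [1484/45 -148/9; -148/9 82/9]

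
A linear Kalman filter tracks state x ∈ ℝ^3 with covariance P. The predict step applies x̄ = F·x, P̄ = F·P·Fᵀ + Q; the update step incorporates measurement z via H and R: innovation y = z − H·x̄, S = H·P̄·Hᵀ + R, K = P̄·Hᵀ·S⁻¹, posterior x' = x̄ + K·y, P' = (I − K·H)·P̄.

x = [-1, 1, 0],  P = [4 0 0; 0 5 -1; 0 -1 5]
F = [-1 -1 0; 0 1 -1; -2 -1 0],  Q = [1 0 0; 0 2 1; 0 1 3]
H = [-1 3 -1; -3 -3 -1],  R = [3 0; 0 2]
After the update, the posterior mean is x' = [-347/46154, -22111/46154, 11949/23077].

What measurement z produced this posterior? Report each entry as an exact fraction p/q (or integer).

x̄ = F·x = [0, 1, 1]
P̄ = F·P·Fᵀ + Q = [10 -6 13; -6 14 -5; 13 -5 24]
S = H·P̄·Hᵀ + R = [255 16; 16 182]
K = P̄·Hᵀ·S⁻¹ = [-3531/23077 -5719/46154; 4975/23077 -5693/46154; -4348/23077 -5704/23077]
x' − x̄ = [-347/46154, -68265/46154, -11128/23077] = K·y
y = (KᵀK)⁻¹·Kᵀ·(x' − x̄) = [-4, 5]
z = y + H·x̄ = [-4, 5] + [2, -4] = [-2, 1]

z = [-2, 1]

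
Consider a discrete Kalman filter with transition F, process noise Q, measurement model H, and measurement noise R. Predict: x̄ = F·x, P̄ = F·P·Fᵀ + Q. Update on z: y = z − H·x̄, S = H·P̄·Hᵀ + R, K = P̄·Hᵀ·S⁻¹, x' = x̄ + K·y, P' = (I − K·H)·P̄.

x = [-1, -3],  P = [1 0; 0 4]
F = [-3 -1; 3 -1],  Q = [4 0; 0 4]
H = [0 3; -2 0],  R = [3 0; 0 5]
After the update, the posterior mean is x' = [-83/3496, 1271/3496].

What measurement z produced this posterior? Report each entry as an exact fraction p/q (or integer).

z = [1, 1]

x̄ = F·x = [6, 0]
P̄ = F·P·Fᵀ + Q = [17 -5; -5 17]
S = H·P̄·Hᵀ + R = [156 30; 30 73]
K = P̄·Hᵀ·S⁻¹ = [-25/3496 -809/1748; 1141/3496 5/1748]
x' − x̄ = [-21059/3496, 1271/3496] = K·y
y = (KᵀK)⁻¹·Kᵀ·(x' − x̄) = [1, 13]
z = y + H·x̄ = [1, 13] + [0, -12] = [1, 1]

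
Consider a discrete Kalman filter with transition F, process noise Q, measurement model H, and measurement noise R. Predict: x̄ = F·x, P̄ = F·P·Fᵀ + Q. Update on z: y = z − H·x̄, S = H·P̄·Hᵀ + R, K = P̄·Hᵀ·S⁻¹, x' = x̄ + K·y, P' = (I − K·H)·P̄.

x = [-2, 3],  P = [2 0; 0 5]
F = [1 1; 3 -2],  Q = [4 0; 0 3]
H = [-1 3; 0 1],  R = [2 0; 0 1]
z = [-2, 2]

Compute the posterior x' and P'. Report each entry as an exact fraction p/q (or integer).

x̄ = F·x = [1, -12]
P̄ = F·P·Fᵀ + Q = [11 -4; -4 41]
y = z − H·x̄ = [35, 14]
S = H·P̄·Hᵀ + R = [406 127; 127 42]
K = P̄·Hᵀ·S⁻¹ = [-458/923 1297/923; 127/923 517/923]
x' = x̄ + K·y = [3051/923, 607/923]
P' = (I − K·H)·P̄ = [4807/923 1297/923; 1297/923 517/923]

x' = [3051/923, 607/923]
P' = [4807/923 1297/923; 1297/923 517/923]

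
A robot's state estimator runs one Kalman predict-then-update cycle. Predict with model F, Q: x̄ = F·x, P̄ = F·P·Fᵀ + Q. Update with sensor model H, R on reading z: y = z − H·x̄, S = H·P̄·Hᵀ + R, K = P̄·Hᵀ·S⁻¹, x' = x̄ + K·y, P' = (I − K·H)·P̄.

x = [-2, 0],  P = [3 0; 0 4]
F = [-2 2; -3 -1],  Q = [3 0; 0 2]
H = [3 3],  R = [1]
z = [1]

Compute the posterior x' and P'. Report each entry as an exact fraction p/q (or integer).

x̄ = F·x = [4, 6]
P̄ = F·P·Fᵀ + Q = [31 10; 10 33]
y = z − H·x̄ = [-29]
S = H·P̄·Hᵀ + R = [757]
K = P̄·Hᵀ·S⁻¹ = [123/757; 129/757]
x' = x̄ + K·y = [-539/757, 801/757]
P' = (I − K·H)·P̄ = [8338/757 -8297/757; -8297/757 8340/757]

x' = [-539/757, 801/757]
P' = [8338/757 -8297/757; -8297/757 8340/757]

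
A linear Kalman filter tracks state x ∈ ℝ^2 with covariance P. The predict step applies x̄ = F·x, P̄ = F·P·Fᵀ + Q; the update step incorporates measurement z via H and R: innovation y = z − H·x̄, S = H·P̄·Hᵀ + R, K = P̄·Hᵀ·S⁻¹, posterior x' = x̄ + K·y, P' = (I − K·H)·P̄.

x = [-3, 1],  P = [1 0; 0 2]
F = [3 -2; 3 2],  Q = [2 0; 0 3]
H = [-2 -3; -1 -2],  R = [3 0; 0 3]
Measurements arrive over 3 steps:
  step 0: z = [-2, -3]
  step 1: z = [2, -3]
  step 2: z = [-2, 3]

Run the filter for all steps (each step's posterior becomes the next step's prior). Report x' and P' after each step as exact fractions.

step 0: x̄ = F·x = [-11, -7]
step 0: P̄ = F·P·Fᵀ + Q = [19 1; 1 20]
step 0: y = z − H·x̄ = [-45, -28]
step 0: S = H·P̄·Hᵀ + R = [271 165; 165 106]
step 0: K = P̄·Hᵀ·S⁻¹ = [-881/1501 1074/1501; 193/1501 -881/1501]
step 0: x' = x̄ + K·y = [-6938/1501, 5476/1501]
step 0: P' = (I − K·H)·P̄ = [14952/1501 -9087/1501; -9087/1501 5865/1501]
step 1: x̄ = F·x = [-31766/1501, -9862/1501]
step 1: P̄ = F·P·Fᵀ + Q = [270074/1501 111108/1501; 111108/1501 53487/1501]
step 1: y = z − H·x̄ = [-90116/1501, -2947/79]
step 1: S = H·P̄·Hᵀ + R = [2899478/1501 86254/79; 86254/79 49103/79]
step 1: K = P̄·Hᵀ·S⁻¹ = [-903194/2147195 453542/2147195; 83781/4294390 -575499/2147195]
step 1: x' = x̄ + K·y = [-8135072/2147195, 4845619/2147195]
step 1: P' = (I − K·H)·P̄ = [9501042/2147195 -5430834/2147195; -5430834/2147195 7157331/4294390]
step 2: x̄ = F·x = [-34096454/2147195, -14713978/2147195]
step 2: P̄ = F·P·Fᵀ + Q = [169288438/2147195 71194716/2147195; 71194716/2147195 41095617/2147195]
step 2: y = z − H·x̄ = [-116629232/2147195, -11416565/429439]
step 2: S = H·P̄·Hᵀ + R = [1907792482/2147195 216702718/429439; 216702718/429439 124978271/429439]
step 2: K = P̄·Hᵀ·S⁻¹ = [-569226566/1409694153 283880146/1409694153; 3924253/402769758 -52834147/201384879]
step 2: x' = x̄ + K·y = [46976120/67128293, -27336691/67128293]
step 2: P' = (I − K·H)·P̄ = [1990093570/469898051 -162426694/67128293; -162426694/67128293 215260841/134256586]

step 0: x' = [-6938/1501, 5476/1501], P' = [14952/1501 -9087/1501; -9087/1501 5865/1501]
step 1: x' = [-8135072/2147195, 4845619/2147195], P' = [9501042/2147195 -5430834/2147195; -5430834/2147195 7157331/4294390]
step 2: x' = [46976120/67128293, -27336691/67128293], P' = [1990093570/469898051 -162426694/67128293; -162426694/67128293 215260841/134256586]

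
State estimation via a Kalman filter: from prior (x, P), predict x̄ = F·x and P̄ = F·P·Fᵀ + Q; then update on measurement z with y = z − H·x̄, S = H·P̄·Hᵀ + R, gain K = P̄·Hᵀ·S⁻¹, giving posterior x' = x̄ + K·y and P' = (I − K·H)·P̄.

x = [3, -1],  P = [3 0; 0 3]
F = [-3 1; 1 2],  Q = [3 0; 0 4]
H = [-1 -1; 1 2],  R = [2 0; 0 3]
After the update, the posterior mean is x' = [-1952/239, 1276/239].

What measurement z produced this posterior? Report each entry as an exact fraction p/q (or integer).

z = [3, 3]

x̄ = F·x = [-10, 1]
P̄ = F·P·Fᵀ + Q = [33 -3; -3 19]
S = H·P̄·Hᵀ + R = [48 -62; -62 100]
K = P̄·Hᵀ·S⁻¹ = [-663/478 -141/239; 285/478 172/239]
x' − x̄ = [438/239, 1037/239] = K·y
y = (KᵀK)⁻¹·Kᵀ·(x' − x̄) = [-6, 11]
z = y + H·x̄ = [-6, 11] + [9, -8] = [3, 3]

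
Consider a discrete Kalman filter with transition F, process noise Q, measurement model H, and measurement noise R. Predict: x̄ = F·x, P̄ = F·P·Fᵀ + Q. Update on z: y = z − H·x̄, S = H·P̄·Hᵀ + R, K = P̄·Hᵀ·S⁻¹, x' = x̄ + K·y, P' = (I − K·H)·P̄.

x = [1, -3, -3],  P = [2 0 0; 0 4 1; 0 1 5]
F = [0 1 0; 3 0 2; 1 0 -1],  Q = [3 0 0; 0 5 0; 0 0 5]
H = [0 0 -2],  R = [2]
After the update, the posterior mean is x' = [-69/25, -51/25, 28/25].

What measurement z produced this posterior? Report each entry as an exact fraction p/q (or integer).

z = [-2]

x̄ = F·x = [-3, -3, 4]
P̄ = F·P·Fᵀ + Q = [7 2 -1; 2 43 -4; -1 -4 12]
S = H·P̄·Hᵀ + R = [50]
K = P̄·Hᵀ·S⁻¹ = [1/25; 4/25; -12/25]
x' − x̄ = [6/25, 24/25, -72/25] = K·y
y = (KᵀK)⁻¹·Kᵀ·(x' − x̄) = [6]
z = y + H·x̄ = [6] + [-8] = [-2]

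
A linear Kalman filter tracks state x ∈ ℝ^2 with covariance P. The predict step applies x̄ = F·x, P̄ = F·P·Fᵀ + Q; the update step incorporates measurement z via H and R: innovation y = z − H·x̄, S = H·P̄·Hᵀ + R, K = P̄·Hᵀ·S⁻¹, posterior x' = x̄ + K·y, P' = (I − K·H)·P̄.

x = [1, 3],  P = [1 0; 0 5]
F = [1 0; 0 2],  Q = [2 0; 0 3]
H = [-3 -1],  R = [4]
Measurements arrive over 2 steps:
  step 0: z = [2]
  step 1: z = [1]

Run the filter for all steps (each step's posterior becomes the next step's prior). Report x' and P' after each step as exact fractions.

step 0: x̄ = F·x = [1, 6]
step 0: P̄ = F·P·Fᵀ + Q = [3 0; 0 23]
step 0: y = z − H·x̄ = [11]
step 0: S = H·P̄·Hᵀ + R = [54]
step 0: K = P̄·Hᵀ·S⁻¹ = [-1/6; -23/54]
step 0: x' = x̄ + K·y = [-5/6, 71/54]
step 0: P' = (I − K·H)·P̄ = [3/2 -23/6; -23/6 713/54]
step 1: x̄ = F·x = [-5/6, 71/27]
step 1: P̄ = F·P·Fᵀ + Q = [7/2 -23/3; -23/3 1507/27]
step 1: y = z − H·x̄ = [61/54]
step 1: S = H·P̄·Hᵀ + R = [2447/54]
step 1: K = P̄·Hᵀ·S⁻¹ = [-153/2447; -1772/2447]
step 1: x' = x̄ + K·y = [-2212/2447, 4433/2447]
step 1: P' = (I − K·H)·P̄ = [8131/2447 -23781/2447; -23781/2447 78431/2447]

step 0: x' = [-5/6, 71/54], P' = [3/2 -23/6; -23/6 713/54]
step 1: x' = [-2212/2447, 4433/2447], P' = [8131/2447 -23781/2447; -23781/2447 78431/2447]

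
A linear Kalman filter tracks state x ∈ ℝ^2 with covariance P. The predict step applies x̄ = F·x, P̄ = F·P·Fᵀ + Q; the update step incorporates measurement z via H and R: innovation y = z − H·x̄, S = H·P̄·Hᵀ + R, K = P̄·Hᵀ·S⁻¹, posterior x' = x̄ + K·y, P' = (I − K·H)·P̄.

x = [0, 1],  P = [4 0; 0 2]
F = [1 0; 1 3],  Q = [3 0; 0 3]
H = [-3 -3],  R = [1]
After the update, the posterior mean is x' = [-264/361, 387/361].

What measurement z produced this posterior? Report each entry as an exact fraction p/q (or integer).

x̄ = F·x = [0, 3]
P̄ = F·P·Fᵀ + Q = [7 4; 4 25]
S = H·P̄·Hᵀ + R = [361]
K = P̄·Hᵀ·S⁻¹ = [-33/361; -87/361]
x' − x̄ = [-264/361, -696/361] = K·y
y = (KᵀK)⁻¹·Kᵀ·(x' − x̄) = [8]
z = y + H·x̄ = [8] + [-9] = [-1]

z = [-1]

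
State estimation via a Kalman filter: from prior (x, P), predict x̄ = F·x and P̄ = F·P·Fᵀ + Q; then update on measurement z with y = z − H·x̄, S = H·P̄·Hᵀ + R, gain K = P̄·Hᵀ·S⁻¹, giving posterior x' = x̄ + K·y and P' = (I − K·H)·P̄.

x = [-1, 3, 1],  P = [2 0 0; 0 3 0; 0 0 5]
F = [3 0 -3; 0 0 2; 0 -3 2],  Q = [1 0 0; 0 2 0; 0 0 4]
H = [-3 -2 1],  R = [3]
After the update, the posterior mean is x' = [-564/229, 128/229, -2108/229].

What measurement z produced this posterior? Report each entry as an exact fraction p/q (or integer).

x̄ = F·x = [-6, 2, -7]
P̄ = F·P·Fᵀ + Q = [64 -30 -30; -30 22 20; -30 20 51]
S = H·P̄·Hᵀ + R = [458]
K = P̄·Hᵀ·S⁻¹ = [-81/229; 33/229; 101/458]
x' − x̄ = [810/229, -330/229, -505/229] = K·y
y = (KᵀK)⁻¹·Kᵀ·(x' − x̄) = [-10]
z = y + H·x̄ = [-10] + [7] = [-3]

z = [-3]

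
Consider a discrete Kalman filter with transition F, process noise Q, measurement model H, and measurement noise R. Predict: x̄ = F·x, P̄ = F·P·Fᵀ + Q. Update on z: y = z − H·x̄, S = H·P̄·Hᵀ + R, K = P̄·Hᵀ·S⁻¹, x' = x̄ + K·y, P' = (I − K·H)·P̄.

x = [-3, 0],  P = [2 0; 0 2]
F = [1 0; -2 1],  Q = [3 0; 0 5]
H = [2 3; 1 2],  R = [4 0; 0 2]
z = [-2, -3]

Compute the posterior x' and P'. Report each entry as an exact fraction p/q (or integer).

x̄ = F·x = [-3, 6]
P̄ = F·P·Fᵀ + Q = [5 -4; -4 15]
y = z − H·x̄ = [-14, -12]
S = H·P̄·Hᵀ + R = [111 72; 72 51]
K = P̄·Hᵀ·S⁻¹ = [38/159 -21/53; 5/159 74/159]
x' = x̄ + K·y = [-253/159, -4/159]
P' = (I − K·H)·P̄ = [682/159 -404/159; -404/159 92/53]

x' = [-253/159, -4/159]
P' = [682/159 -404/159; -404/159 92/53]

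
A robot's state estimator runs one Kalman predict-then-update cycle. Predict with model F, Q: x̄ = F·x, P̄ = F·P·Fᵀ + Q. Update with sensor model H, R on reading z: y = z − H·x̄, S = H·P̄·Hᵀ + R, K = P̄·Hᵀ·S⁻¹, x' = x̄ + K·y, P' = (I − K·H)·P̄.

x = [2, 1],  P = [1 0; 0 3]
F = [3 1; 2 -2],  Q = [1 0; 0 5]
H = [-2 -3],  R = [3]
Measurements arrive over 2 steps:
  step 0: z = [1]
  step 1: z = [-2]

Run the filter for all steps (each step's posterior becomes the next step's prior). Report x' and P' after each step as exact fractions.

step 0: x' = [581/122, -835/244], P' = [624/61 -819/122; -819/122 1155/244]
step 1: x' = [12811/136960, 17393/27392], P' = [348699/136960 -42207/27392; -42207/27392 34399/27392]

step 0: x̄ = F·x = [7, 2]
step 0: P̄ = F·P·Fᵀ + Q = [13 0; 0 21]
step 0: y = z − H·x̄ = [21]
step 0: S = H·P̄·Hᵀ + R = [244]
step 0: K = P̄·Hᵀ·S⁻¹ = [-13/122; -63/244]
step 0: x' = x̄ + K·y = [581/122, -835/244]
step 0: P' = (I − K·H)·P̄ = [624/61 -819/122; -819/122 1155/244]
step 1: x̄ = F·x = [2651/244, 1997/122]
step 1: P̄ = F·P·Fᵀ + Q = [14035/244 9609/122; 9609/122 7232/61]
step 1: y = z − H·x̄ = [4199/61]
step 1: S = H·P̄·Hᵀ + R = [136960/61]
step 1: K = P̄·Hᵀ·S⁻¹ = [-21431/136960; -6261/27392]
step 1: x' = x̄ + K·y = [12811/136960, 17393/27392]
step 1: P' = (I − K·H)·P̄ = [348699/136960 -42207/27392; -42207/27392 34399/27392]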